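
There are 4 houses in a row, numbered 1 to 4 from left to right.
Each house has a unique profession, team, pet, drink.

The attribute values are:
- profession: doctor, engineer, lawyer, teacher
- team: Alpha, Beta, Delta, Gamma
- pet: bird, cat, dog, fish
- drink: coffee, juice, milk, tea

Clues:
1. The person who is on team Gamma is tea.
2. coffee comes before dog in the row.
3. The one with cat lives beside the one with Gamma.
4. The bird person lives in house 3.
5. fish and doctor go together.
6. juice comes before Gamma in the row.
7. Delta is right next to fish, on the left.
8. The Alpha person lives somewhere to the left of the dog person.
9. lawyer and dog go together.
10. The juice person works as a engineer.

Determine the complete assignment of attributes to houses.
Solution:

House | Profession | Team | Pet | Drink
---------------------------------------
  1   | engineer | Delta | cat | juice
  2   | doctor | Gamma | fish | tea
  3   | teacher | Alpha | bird | coffee
  4   | lawyer | Beta | dog | milk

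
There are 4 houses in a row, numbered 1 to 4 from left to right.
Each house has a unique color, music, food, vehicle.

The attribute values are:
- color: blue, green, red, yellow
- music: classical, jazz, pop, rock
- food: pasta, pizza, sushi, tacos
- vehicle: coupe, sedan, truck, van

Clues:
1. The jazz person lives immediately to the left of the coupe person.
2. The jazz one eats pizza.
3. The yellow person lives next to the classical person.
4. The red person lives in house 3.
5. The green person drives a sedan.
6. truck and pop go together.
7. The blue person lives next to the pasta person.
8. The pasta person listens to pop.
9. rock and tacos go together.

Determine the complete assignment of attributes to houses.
Solution:

House | Color | Music | Food | Vehicle
--------------------------------------
  1   | yellow | jazz | pizza | van
  2   | blue | classical | sushi | coupe
  3   | red | pop | pasta | truck
  4   | green | rock | tacos | sedan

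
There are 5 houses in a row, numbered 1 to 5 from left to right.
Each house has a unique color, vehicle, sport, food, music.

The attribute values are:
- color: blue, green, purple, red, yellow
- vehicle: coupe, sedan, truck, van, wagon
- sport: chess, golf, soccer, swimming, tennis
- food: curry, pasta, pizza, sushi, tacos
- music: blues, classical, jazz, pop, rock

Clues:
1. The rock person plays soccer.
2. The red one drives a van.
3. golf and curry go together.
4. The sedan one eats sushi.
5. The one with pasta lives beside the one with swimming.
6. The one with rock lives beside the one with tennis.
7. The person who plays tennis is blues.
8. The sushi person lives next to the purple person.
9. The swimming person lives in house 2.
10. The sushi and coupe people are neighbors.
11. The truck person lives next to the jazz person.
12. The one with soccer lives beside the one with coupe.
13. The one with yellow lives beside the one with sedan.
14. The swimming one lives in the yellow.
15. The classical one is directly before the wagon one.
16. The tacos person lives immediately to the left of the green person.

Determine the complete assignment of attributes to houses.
Solution:

House | Color | Vehicle | Sport | Food | Music
----------------------------------------------
  1   | blue | truck | chess | pasta | classical
  2   | yellow | wagon | swimming | tacos | jazz
  3   | green | sedan | soccer | sushi | rock
  4   | purple | coupe | tennis | pizza | blues
  5   | red | van | golf | curry | pop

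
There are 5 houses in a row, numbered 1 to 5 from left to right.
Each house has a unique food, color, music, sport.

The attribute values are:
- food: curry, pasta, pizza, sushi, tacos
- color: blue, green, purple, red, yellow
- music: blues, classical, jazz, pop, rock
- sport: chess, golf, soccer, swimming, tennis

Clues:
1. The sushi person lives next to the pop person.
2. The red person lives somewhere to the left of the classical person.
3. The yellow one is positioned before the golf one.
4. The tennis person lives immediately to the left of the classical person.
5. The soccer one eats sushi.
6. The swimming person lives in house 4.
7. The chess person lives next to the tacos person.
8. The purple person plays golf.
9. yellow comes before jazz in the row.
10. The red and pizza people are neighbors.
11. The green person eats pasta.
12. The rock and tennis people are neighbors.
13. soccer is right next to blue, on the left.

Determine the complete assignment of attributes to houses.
Solution:

House | Food | Color | Music | Sport
------------------------------------
  1   | sushi | red | rock | soccer
  2   | pizza | blue | pop | tennis
  3   | pasta | green | classical | chess
  4   | tacos | yellow | blues | swimming
  5   | curry | purple | jazz | golf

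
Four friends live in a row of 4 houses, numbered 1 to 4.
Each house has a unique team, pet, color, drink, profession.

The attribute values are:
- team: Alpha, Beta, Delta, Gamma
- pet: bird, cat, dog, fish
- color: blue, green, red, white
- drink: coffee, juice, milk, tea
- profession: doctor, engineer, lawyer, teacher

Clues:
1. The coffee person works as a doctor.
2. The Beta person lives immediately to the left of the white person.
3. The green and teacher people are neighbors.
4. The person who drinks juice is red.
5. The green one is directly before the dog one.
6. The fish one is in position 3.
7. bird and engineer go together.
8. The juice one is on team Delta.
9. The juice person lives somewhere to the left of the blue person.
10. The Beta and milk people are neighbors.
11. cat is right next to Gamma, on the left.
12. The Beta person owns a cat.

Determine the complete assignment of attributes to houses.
Solution:

House | Team | Pet | Color | Drink | Profession
-----------------------------------------------
  1   | Beta | cat | green | coffee | doctor
  2   | Gamma | dog | white | milk | teacher
  3   | Delta | fish | red | juice | lawyer
  4   | Alpha | bird | blue | tea | engineer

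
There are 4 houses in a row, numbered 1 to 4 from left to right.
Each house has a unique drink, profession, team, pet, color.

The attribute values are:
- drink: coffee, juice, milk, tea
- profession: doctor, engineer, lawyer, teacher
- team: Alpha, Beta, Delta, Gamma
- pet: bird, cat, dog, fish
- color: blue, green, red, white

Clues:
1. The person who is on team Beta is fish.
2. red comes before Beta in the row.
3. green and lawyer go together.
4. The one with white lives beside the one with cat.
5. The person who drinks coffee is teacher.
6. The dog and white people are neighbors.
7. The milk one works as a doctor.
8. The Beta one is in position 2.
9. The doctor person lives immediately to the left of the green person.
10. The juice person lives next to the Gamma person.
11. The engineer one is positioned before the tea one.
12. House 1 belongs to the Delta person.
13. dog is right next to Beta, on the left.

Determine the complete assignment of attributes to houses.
Solution:

House | Drink | Profession | Team | Pet | Color
-----------------------------------------------
  1   | coffee | teacher | Delta | dog | red
  2   | juice | engineer | Beta | fish | white
  3   | milk | doctor | Gamma | cat | blue
  4   | tea | lawyer | Alpha | bird | green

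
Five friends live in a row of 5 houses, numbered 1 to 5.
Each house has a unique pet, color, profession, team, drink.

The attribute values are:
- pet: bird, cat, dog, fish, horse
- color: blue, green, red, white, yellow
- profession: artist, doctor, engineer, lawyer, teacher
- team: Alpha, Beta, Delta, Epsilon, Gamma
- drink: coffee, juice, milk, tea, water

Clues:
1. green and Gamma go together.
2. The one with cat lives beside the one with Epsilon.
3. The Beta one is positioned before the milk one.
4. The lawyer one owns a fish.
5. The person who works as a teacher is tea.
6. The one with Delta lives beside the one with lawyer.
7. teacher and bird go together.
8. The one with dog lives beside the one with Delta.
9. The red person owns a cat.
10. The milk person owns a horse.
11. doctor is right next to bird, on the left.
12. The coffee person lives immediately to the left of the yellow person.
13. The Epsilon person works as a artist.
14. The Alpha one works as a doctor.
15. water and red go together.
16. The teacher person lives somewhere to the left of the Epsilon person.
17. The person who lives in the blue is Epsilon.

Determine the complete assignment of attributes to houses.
Solution:

House | Pet | Color | Profession | Team | Drink
-----------------------------------------------
  1   | dog | white | doctor | Alpha | coffee
  2   | bird | yellow | teacher | Delta | tea
  3   | fish | green | lawyer | Gamma | juice
  4   | cat | red | engineer | Beta | water
  5   | horse | blue | artist | Epsilon | milk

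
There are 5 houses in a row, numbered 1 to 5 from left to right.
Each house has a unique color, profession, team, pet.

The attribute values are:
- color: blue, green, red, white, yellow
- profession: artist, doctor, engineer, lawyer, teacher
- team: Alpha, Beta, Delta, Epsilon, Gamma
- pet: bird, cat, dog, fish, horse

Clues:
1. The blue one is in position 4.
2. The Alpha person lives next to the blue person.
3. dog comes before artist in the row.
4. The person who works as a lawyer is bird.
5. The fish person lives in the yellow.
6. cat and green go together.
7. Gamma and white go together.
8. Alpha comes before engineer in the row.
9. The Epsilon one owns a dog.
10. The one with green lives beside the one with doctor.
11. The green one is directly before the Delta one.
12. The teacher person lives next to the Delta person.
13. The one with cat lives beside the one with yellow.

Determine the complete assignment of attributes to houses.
Solution:

House | Color | Profession | Team | Pet
---------------------------------------
  1   | green | teacher | Beta | cat
  2   | yellow | doctor | Delta | fish
  3   | red | lawyer | Alpha | bird
  4   | blue | engineer | Epsilon | dog
  5   | white | artist | Gamma | horse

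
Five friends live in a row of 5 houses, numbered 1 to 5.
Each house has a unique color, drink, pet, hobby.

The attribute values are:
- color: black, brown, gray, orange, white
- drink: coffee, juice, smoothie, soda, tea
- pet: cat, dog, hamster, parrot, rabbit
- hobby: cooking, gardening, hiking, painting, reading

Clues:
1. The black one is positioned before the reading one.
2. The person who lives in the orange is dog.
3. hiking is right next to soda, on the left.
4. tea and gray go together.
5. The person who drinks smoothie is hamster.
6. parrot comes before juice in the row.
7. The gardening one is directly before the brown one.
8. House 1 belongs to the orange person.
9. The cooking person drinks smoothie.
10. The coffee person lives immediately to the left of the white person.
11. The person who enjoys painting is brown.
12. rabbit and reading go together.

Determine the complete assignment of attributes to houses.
Solution:

House | Color | Drink | Pet | Hobby
-----------------------------------
  1   | orange | coffee | dog | hiking
  2   | white | soda | parrot | gardening
  3   | brown | juice | cat | painting
  4   | black | smoothie | hamster | cooking
  5   | gray | tea | rabbit | reading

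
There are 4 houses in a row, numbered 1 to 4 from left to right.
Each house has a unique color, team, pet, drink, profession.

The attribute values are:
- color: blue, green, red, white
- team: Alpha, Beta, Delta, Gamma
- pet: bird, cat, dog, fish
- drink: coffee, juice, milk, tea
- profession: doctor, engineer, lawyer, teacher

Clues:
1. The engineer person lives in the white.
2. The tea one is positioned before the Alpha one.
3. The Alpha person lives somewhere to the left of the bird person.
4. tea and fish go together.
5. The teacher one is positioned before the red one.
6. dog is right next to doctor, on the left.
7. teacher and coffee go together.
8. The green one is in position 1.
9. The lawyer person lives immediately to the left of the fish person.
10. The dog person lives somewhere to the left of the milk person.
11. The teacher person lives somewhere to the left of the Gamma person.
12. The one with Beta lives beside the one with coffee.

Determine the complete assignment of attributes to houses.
Solution:

House | Color | Team | Pet | Drink | Profession
-----------------------------------------------
  1   | green | Delta | cat | juice | lawyer
  2   | white | Beta | fish | tea | engineer
  3   | blue | Alpha | dog | coffee | teacher
  4   | red | Gamma | bird | milk | doctor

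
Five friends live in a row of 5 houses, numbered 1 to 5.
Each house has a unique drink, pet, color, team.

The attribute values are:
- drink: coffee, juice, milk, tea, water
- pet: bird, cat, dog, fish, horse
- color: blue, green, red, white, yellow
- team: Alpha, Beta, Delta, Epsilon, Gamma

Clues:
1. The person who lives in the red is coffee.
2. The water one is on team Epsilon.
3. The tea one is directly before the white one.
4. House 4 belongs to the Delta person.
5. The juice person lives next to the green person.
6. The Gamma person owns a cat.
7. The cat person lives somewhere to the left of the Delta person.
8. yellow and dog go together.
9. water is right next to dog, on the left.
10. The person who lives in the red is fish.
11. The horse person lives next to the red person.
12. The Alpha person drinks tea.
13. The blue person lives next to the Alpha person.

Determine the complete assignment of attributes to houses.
Solution:

House | Drink | Pet | Color | Team
----------------------------------
  1   | water | bird | blue | Epsilon
  2   | tea | dog | yellow | Alpha
  3   | juice | cat | white | Gamma
  4   | milk | horse | green | Delta
  5   | coffee | fish | red | Beta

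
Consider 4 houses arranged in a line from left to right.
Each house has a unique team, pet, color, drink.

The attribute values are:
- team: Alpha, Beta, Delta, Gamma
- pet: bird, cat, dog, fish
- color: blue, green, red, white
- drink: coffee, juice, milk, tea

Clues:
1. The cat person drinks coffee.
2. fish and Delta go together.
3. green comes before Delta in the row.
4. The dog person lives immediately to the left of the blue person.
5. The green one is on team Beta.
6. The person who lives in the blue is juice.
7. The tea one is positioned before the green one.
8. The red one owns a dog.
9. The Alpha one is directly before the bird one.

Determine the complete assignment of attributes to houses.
Solution:

House | Team | Pet | Color | Drink
----------------------------------
  1   | Alpha | dog | red | tea
  2   | Gamma | bird | blue | juice
  3   | Beta | cat | green | coffee
  4   | Delta | fish | white | milk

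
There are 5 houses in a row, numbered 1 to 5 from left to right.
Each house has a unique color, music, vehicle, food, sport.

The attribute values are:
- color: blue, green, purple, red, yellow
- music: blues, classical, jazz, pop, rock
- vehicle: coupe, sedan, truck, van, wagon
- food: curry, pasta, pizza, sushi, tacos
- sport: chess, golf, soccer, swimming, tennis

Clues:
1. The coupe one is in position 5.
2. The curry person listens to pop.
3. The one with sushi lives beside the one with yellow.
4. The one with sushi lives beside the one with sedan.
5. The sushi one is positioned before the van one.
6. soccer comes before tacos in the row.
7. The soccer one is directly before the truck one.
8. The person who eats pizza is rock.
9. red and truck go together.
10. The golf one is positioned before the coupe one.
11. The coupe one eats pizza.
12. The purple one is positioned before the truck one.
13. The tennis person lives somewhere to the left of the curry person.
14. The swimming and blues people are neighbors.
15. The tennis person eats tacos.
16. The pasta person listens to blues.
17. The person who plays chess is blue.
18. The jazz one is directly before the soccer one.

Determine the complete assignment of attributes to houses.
Solution:

House | Color | Music | Vehicle | Food | Sport
----------------------------------------------
  1   | purple | jazz | wagon | sushi | swimming
  2   | yellow | blues | sedan | pasta | soccer
  3   | red | classical | truck | tacos | tennis
  4   | green | pop | van | curry | golf
  5   | blue | rock | coupe | pizza | chess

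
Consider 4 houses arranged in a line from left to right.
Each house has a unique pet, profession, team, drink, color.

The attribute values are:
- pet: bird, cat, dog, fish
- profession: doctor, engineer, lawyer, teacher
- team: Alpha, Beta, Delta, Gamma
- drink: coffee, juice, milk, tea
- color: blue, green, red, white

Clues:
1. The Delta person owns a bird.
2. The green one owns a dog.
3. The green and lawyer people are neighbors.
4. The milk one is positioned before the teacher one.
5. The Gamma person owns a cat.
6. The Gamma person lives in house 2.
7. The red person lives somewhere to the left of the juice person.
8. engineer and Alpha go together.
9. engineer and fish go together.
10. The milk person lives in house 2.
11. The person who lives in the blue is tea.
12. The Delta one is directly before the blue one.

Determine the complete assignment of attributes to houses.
Solution:

House | Pet | Profession | Team | Drink | Color
-----------------------------------------------
  1   | dog | doctor | Beta | coffee | green
  2   | cat | lawyer | Gamma | milk | red
  3   | bird | teacher | Delta | juice | white
  4   | fish | engineer | Alpha | tea | blue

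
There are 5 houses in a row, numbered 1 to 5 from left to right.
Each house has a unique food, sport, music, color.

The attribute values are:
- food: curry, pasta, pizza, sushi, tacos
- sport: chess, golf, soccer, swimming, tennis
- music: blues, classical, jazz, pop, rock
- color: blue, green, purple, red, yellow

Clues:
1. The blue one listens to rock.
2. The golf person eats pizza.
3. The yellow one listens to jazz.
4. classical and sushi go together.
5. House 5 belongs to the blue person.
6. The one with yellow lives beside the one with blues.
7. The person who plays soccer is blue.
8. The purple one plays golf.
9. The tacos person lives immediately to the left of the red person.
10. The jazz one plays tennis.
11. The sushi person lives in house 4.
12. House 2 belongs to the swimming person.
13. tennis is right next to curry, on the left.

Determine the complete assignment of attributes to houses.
Solution:

House | Food | Sport | Music | Color
------------------------------------
  1   | tacos | tennis | jazz | yellow
  2   | curry | swimming | blues | red
  3   | pizza | golf | pop | purple
  4   | sushi | chess | classical | green
  5   | pasta | soccer | rock | blue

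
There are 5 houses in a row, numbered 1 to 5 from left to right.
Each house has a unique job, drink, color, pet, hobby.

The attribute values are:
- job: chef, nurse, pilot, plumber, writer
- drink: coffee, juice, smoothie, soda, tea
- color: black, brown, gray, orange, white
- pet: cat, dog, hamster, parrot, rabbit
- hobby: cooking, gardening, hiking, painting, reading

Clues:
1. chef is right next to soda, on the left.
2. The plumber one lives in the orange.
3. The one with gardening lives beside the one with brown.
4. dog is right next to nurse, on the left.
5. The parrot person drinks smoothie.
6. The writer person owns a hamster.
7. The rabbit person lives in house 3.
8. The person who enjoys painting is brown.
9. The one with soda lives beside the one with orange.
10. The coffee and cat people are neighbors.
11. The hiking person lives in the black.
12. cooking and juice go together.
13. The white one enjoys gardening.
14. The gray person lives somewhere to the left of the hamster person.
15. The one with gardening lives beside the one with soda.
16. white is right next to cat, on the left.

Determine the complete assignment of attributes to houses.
Solution:

House | Job | Drink | Color | Pet | Hobby
-----------------------------------------
  1   | chef | coffee | white | dog | gardening
  2   | nurse | soda | brown | cat | painting
  3   | plumber | juice | orange | rabbit | cooking
  4   | pilot | smoothie | gray | parrot | reading
  5   | writer | tea | black | hamster | hiking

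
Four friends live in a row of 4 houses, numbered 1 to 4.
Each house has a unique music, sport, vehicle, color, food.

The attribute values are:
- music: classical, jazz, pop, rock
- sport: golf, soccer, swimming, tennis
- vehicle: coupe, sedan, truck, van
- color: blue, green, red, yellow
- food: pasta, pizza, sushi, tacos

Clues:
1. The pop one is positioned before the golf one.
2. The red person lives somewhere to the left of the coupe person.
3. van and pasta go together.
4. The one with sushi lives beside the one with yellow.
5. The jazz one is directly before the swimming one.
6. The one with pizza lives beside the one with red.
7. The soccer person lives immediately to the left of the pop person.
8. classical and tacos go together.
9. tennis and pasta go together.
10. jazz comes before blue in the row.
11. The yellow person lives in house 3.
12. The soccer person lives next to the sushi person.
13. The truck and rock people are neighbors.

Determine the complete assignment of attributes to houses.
Solution:

House | Music | Sport | Vehicle | Color | Food
----------------------------------------------
  1   | jazz | soccer | sedan | green | pizza
  2   | pop | swimming | truck | red | sushi
  3   | rock | tennis | van | yellow | pasta
  4   | classical | golf | coupe | blue | tacos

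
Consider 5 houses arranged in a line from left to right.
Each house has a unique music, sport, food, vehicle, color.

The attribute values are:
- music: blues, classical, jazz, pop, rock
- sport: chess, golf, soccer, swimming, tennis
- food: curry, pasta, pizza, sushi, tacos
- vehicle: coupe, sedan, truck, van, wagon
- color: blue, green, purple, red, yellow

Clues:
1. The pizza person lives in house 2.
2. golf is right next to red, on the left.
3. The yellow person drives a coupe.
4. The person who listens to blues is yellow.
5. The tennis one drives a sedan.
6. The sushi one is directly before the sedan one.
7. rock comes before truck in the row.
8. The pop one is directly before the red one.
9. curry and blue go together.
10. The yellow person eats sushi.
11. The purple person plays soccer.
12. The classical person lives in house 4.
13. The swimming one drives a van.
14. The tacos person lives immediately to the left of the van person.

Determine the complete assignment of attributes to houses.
Solution:

House | Music | Sport | Food | Vehicle | Color
----------------------------------------------
  1   | pop | golf | tacos | wagon | green
  2   | rock | swimming | pizza | van | red
  3   | blues | chess | sushi | coupe | yellow
  4   | classical | tennis | curry | sedan | blue
  5   | jazz | soccer | pasta | truck | purple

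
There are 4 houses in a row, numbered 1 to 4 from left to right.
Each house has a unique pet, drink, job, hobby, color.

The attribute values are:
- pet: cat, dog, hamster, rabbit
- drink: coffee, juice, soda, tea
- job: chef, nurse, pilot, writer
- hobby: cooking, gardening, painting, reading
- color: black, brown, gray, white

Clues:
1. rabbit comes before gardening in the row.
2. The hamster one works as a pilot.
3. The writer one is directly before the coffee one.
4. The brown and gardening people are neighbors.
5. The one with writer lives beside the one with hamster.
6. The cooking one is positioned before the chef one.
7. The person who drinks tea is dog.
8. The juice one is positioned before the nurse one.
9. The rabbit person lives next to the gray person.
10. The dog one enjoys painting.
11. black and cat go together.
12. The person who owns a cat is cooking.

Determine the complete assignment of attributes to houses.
Solution:

House | Pet | Drink | Job | Hobby | Color
-----------------------------------------
  1   | rabbit | juice | writer | reading | brown
  2   | hamster | coffee | pilot | gardening | gray
  3   | cat | soda | nurse | cooking | black
  4   | dog | tea | chef | painting | white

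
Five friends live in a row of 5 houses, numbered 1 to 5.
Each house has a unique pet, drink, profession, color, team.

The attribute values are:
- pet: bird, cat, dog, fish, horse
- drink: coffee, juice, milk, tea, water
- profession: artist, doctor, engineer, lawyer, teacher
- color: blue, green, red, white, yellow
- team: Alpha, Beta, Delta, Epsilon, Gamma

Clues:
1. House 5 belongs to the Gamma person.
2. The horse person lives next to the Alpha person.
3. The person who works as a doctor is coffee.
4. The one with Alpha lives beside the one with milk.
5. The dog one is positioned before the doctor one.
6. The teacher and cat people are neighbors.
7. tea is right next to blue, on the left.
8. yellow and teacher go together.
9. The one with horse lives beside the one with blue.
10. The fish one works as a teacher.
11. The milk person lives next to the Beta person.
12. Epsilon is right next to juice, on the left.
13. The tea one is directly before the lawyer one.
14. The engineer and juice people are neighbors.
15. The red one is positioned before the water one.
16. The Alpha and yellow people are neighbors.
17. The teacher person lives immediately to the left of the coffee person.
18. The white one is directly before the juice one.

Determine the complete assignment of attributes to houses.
Solution:

House | Pet | Drink | Profession | Color | Team
-----------------------------------------------
  1   | horse | tea | engineer | white | Epsilon
  2   | dog | juice | lawyer | blue | Alpha
  3   | fish | milk | teacher | yellow | Delta
  4   | cat | coffee | doctor | red | Beta
  5   | bird | water | artist | green | Gamma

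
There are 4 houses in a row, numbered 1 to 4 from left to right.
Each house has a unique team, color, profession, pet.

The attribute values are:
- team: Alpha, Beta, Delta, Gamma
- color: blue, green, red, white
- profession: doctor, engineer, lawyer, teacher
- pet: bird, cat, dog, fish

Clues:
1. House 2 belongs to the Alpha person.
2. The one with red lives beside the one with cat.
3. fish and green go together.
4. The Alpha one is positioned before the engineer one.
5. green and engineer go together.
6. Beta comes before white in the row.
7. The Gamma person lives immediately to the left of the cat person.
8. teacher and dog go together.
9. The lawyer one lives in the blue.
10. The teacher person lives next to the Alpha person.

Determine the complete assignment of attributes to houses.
Solution:

House | Team | Color | Profession | Pet
---------------------------------------
  1   | Gamma | red | teacher | dog
  2   | Alpha | blue | lawyer | cat
  3   | Beta | green | engineer | fish
  4   | Delta | white | doctor | bird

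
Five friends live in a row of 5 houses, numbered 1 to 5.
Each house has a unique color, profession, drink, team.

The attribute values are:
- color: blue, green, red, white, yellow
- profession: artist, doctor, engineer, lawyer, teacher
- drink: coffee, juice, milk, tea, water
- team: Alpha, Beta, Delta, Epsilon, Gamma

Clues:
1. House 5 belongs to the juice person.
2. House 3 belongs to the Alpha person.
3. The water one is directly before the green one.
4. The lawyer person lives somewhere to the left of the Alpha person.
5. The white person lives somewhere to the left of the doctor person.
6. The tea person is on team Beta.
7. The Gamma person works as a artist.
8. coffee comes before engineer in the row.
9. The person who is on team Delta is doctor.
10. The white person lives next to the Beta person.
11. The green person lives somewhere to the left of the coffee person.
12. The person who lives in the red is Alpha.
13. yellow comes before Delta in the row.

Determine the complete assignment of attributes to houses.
Solution:

House | Color | Profession | Drink | Team
-----------------------------------------
  1   | white | artist | water | Gamma
  2   | green | lawyer | tea | Beta
  3   | red | teacher | coffee | Alpha
  4   | yellow | engineer | milk | Epsilon
  5   | blue | doctor | juice | Delta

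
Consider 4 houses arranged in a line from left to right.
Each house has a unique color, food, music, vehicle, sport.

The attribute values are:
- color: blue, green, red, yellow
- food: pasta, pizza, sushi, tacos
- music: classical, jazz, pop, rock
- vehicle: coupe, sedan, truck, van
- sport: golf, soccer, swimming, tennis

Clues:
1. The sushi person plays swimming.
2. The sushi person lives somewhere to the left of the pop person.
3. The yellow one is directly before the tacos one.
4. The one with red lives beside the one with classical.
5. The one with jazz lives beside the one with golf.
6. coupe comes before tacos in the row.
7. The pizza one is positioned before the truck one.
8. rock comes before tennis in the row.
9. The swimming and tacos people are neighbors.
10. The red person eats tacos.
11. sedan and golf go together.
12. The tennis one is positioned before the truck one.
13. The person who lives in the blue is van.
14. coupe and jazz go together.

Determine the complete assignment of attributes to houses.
Solution:

House | Color | Food | Music | Vehicle | Sport
----------------------------------------------
  1   | yellow | sushi | jazz | coupe | swimming
  2   | red | tacos | rock | sedan | golf
  3   | blue | pizza | classical | van | tennis
  4   | green | pasta | pop | truck | soccer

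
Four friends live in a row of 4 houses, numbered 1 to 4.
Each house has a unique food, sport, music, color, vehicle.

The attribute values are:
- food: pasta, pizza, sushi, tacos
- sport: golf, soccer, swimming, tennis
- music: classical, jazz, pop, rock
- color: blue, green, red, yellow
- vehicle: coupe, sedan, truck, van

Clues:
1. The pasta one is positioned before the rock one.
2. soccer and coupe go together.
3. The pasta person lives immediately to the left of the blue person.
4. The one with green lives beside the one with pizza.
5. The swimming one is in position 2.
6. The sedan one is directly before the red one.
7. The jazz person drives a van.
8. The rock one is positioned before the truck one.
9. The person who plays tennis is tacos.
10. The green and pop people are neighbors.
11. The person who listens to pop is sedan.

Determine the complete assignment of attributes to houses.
Solution:

House | Food | Sport | Music | Color | Vehicle
----------------------------------------------
  1   | pasta | golf | jazz | green | van
  2   | pizza | swimming | pop | blue | sedan
  3   | sushi | soccer | rock | red | coupe
  4   | tacos | tennis | classical | yellow | truck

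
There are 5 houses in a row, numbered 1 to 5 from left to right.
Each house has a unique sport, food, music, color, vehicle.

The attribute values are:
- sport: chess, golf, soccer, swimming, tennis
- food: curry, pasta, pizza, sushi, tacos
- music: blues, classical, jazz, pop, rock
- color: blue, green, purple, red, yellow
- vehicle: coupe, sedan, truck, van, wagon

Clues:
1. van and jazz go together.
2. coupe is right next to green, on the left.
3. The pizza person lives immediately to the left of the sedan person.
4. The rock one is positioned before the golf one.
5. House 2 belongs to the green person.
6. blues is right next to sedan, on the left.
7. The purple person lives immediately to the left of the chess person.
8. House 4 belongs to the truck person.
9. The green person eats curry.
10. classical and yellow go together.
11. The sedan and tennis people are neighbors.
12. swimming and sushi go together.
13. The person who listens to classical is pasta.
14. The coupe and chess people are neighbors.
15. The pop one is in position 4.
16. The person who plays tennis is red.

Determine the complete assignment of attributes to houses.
Solution:

House | Sport | Food | Music | Color | Vehicle
----------------------------------------------
  1   | soccer | pizza | blues | purple | coupe
  2   | chess | curry | rock | green | sedan
  3   | tennis | tacos | jazz | red | van
  4   | swimming | sushi | pop | blue | truck
  5   | golf | pasta | classical | yellow | wagon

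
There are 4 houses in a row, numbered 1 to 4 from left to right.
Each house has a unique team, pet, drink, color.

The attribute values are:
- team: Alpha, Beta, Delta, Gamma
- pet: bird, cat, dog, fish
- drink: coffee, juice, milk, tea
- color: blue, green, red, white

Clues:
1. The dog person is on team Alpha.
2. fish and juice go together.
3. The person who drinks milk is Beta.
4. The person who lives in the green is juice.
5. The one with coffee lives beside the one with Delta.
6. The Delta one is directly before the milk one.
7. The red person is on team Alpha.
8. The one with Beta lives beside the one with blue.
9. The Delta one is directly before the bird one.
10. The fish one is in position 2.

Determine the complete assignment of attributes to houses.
Solution:

House | Team | Pet | Drink | Color
----------------------------------
  1   | Alpha | dog | coffee | red
  2   | Delta | fish | juice | green
  3   | Beta | bird | milk | white
  4   | Gamma | cat | tea | blue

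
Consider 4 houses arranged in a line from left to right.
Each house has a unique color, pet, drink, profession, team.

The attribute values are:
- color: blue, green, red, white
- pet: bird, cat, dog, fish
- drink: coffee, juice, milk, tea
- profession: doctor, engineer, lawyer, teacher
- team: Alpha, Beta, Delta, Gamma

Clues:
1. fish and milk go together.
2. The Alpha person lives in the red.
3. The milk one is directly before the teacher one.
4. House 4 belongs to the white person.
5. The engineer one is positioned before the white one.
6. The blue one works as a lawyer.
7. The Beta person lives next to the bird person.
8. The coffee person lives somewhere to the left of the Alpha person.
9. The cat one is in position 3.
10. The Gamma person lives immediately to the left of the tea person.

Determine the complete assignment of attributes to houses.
Solution:

House | Color | Pet | Drink | Profession | Team
-----------------------------------------------
  1   | blue | fish | milk | lawyer | Beta
  2   | green | bird | coffee | teacher | Gamma
  3   | red | cat | tea | engineer | Alpha
  4   | white | dog | juice | doctor | Delta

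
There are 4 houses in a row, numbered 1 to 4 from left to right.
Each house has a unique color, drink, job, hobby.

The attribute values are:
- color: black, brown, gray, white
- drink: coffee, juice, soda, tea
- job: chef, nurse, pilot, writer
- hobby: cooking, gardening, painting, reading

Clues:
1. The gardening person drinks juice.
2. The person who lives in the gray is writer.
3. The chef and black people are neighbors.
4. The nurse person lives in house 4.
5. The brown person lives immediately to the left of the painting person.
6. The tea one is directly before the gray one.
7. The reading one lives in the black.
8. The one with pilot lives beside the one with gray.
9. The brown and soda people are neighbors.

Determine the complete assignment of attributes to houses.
Solution:

House | Color | Drink | Job | Hobby
-----------------------------------
  1   | brown | tea | pilot | cooking
  2   | gray | soda | writer | painting
  3   | white | juice | chef | gardening
  4   | black | coffee | nurse | reading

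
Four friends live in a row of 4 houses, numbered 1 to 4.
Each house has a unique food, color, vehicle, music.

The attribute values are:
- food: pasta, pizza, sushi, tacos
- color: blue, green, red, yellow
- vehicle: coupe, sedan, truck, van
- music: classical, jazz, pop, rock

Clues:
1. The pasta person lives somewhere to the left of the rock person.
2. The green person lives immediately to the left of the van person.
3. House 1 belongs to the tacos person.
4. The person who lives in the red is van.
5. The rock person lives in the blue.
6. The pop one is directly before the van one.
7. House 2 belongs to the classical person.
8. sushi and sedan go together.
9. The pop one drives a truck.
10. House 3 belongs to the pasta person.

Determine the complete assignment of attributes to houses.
Solution:

House | Food | Color | Vehicle | Music
--------------------------------------
  1   | tacos | green | truck | pop
  2   | pizza | red | van | classical
  3   | pasta | yellow | coupe | jazz
  4   | sushi | blue | sedan | rock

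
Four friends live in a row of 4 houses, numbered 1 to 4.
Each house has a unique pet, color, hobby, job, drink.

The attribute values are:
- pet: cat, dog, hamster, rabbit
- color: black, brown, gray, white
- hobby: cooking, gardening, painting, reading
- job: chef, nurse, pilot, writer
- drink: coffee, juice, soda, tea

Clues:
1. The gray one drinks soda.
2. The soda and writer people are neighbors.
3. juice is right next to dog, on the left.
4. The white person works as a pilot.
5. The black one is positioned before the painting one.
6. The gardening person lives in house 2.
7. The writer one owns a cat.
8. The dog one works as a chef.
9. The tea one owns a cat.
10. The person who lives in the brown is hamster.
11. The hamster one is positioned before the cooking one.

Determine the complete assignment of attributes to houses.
Solution:

House | Pet | Color | Hobby | Job | Drink
-----------------------------------------
  1   | hamster | brown | reading | nurse | juice
  2   | dog | gray | gardening | chef | soda
  3   | cat | black | cooking | writer | tea
  4   | rabbit | white | painting | pilot | coffee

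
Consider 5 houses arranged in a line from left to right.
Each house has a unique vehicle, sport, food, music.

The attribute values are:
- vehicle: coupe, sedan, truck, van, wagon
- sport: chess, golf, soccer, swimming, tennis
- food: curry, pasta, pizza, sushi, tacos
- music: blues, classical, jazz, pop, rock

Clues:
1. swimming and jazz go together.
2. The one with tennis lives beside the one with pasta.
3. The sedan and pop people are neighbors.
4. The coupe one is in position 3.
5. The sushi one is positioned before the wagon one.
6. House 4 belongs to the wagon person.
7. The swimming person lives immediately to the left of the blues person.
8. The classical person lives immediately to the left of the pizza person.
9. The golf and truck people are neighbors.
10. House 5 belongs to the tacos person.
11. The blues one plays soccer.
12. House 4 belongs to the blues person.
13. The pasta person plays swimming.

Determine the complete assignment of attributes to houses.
Solution:

House | Vehicle | Sport | Food | Music
--------------------------------------
  1   | sedan | golf | sushi | classical
  2   | truck | tennis | pizza | pop
  3   | coupe | swimming | pasta | jazz
  4   | wagon | soccer | curry | blues
  5   | van | chess | tacos | rock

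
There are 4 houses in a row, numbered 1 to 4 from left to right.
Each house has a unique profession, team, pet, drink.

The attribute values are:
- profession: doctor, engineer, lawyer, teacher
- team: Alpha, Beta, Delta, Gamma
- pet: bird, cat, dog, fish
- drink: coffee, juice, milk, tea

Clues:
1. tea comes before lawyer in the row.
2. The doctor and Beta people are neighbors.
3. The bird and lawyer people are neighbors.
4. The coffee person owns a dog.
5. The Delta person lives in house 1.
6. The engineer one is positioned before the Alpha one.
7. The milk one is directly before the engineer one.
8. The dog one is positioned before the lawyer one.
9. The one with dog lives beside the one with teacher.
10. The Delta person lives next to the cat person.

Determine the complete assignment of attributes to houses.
Solution:

House | Profession | Team | Pet | Drink
---------------------------------------
  1   | doctor | Delta | dog | coffee
  2   | teacher | Beta | cat | milk
  3   | engineer | Gamma | bird | tea
  4   | lawyer | Alpha | fish | juice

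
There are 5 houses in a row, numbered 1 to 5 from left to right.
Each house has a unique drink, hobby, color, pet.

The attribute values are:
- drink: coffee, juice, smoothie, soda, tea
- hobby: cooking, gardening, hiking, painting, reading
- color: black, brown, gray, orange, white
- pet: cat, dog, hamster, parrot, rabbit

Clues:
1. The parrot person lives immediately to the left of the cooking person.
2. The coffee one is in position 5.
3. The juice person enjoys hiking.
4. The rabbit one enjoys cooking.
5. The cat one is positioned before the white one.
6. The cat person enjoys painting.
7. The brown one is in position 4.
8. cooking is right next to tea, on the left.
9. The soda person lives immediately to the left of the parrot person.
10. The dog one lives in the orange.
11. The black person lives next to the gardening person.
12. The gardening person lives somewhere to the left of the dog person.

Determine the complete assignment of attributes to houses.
Solution:

House | Drink | Hobby | Color | Pet
-----------------------------------
  1   | soda | painting | gray | cat
  2   | juice | hiking | white | parrot
  3   | smoothie | cooking | black | rabbit
  4   | tea | gardening | brown | hamster
  5   | coffee | reading | orange | dog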